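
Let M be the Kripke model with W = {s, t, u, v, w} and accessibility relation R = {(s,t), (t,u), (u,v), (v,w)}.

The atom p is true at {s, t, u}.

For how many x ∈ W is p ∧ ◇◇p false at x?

4

s: p is T, ◇◇p is T. ✓
t: p is T, ◇◇p is F. ✗
u: p is T, ◇◇p is F. ✗
v: p is F, ◇◇p is F. ✗
w: p is F, ◇◇p is F. ✗
Satisfying worlds: {s}.
So p ∧ ◇◇p fails at the other 4 worlds.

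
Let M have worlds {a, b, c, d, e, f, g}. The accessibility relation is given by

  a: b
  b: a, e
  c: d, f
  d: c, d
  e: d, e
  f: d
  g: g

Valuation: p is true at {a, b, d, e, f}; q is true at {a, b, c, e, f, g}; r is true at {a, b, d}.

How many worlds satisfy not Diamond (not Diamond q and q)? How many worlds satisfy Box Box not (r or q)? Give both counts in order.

6 and 0

For not Diamond (not Diamond q and q):
a: Diamond (not Diamond q and q) is F. ✓
b: Diamond (not Diamond q and q) is F. ✓
c: Diamond (not Diamond q and q) is T. ✗
d: Diamond (not Diamond q and q) is F. ✓
e: Diamond (not Diamond q and q) is F. ✓
f: Diamond (not Diamond q and q) is F. ✓
g: Diamond (not Diamond q and q) is F. ✓
— 6 worlds.
For Box Box not (r or q):
a: successors {b}; Box not (r or q) there: b:F. ✗
b: successors {a, e}; Box not (r or q) there: a:F, e:F. ✗
c: successors {d, f}; Box not (r or q) there: d:F, f:F. ✗
d: successors {c, d}; Box not (r or q) there: c:F, d:F. ✗
e: successors {d, e}; Box not (r or q) there: d:F, e:F. ✗
f: successors {d}; Box not (r or q) there: d:F. ✗
g: successors {g}; Box not (r or q) there: g:F. ✗
— 0 worlds.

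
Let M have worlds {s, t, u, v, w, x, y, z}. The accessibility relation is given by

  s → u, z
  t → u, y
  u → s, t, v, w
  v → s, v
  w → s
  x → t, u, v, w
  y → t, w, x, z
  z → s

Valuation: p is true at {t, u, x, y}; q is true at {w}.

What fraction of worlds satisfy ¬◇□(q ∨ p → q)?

3/8

s: ◇□(q ∨ p → q) is T. ✗
t: ◇□(q ∨ p → q) is F. ✓
u: ◇□(q ∨ p → q) is T. ✗
v: ◇□(q ∨ p → q) is T. ✗
w: ◇□(q ∨ p → q) is F. ✓
x: ◇□(q ∨ p → q) is T. ✗
y: ◇□(q ∨ p → q) is T. ✗
z: ◇□(q ∨ p → q) is F. ✓
That's 3 of 8 worlds, so 3/8.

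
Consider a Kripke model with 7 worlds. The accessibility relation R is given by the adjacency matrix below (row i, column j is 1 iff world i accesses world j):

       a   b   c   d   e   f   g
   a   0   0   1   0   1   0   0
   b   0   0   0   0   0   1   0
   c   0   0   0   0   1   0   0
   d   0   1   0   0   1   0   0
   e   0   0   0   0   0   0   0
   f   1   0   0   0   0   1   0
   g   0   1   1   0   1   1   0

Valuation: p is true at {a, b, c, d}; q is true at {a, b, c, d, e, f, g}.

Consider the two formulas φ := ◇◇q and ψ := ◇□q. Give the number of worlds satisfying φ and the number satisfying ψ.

For ◇◇q:
a: successors {c, e}; ◇q there: c:T, e:F. ✓
b: successors {f}; ◇q there: f:T. ✓
c: successors {e}; ◇q there: e:F. ✗
d: successors {b, e}; ◇q there: b:T, e:F. ✓
e: no successors, so ◇◇q fails. ✗
f: successors {a, f}; ◇q there: a:T, f:T. ✓
g: successors {b, c, e, f}; ◇q there: b:T, c:T, e:F, f:T. ✓
— 5 worlds.
For ◇□q:
a: successors {c, e}; □q there: c:T, e:T. ✓
b: successors {f}; □q there: f:T. ✓
c: successors {e}; □q there: e:T. ✓
d: successors {b, e}; □q there: b:T, e:T. ✓
e: no successors, so ◇□q fails. ✗
f: successors {a, f}; □q there: a:T, f:T. ✓
g: successors {b, c, e, f}; □q there: b:T, c:T, e:T, f:T. ✓
— 6 worlds.

5 and 6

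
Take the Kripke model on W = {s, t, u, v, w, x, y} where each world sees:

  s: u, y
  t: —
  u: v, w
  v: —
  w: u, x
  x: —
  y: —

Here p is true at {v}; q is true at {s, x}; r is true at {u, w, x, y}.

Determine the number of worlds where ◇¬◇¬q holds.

3

s: successors {u, y}; ¬◇¬q there: u:F, y:T. ✓
t: no successors, so ◇¬◇¬q fails. ✗
u: successors {v, w}; ¬◇¬q there: v:T, w:F. ✓
v: no successors, so ◇¬◇¬q fails. ✗
w: successors {u, x}; ¬◇¬q there: u:F, x:T. ✓
x: no successors, so ◇¬◇¬q fails. ✗
y: no successors, so ◇¬◇¬q fails. ✗
Satisfying worlds: {s, u, w}.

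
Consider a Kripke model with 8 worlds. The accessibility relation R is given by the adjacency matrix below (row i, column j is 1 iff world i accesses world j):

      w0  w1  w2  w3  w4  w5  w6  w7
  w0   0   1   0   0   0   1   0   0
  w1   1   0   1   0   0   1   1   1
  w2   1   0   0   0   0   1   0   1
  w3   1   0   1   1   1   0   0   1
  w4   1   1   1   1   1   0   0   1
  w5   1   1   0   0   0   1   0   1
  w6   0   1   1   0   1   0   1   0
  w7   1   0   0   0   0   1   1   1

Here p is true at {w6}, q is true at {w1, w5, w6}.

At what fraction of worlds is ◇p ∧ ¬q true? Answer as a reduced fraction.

w0: ◇p is F, ¬q is T. ✗
w1: ◇p is T, ¬q is F. ✗
w2: ◇p is F, ¬q is T. ✗
w3: ◇p is F, ¬q is T. ✗
w4: ◇p is F, ¬q is T. ✗
w5: ◇p is F, ¬q is F. ✗
w6: ◇p is T, ¬q is F. ✗
w7: ◇p is T, ¬q is T. ✓
That's 1 of 8 worlds, so 1/8.

1/8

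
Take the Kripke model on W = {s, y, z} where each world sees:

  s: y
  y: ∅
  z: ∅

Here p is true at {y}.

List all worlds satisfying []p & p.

{y}

s: []p is T, p is F. ✗
y: []p is T, p is T. ✓
z: []p is T, p is F. ✗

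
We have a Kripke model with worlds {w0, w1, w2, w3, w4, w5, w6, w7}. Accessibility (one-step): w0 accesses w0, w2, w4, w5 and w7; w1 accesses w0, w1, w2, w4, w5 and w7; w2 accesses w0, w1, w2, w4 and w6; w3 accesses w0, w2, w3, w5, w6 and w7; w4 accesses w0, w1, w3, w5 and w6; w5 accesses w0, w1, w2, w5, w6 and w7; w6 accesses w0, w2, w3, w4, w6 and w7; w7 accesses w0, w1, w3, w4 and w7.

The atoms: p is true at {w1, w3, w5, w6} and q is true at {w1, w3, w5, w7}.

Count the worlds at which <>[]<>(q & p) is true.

8

w0: successors {w0, w2, w4, w5, w7}; []<>(q & p) there: w0:T, w2:T, w4:T, w5:T, w7:T. ✓
w1: successors {w0, w1, w2, w4, w5, w7}; []<>(q & p) there: w0:T, w1:T, w2:T, w4:T, w5:T, w7:T. ✓
w2: successors {w0, w1, w2, w4, w6}; []<>(q & p) there: w0:T, w1:T, w2:T, w4:T, w6:T. ✓
w3: successors {w0, w2, w3, w5, w6, w7}; []<>(q & p) there: w0:T, w2:T, w3:T, w5:T, w6:T, w7:T. ✓
w4: successors {w0, w1, w3, w5, w6}; []<>(q & p) there: w0:T, w1:T, w3:T, w5:T, w6:T. ✓
w5: successors {w0, w1, w2, w5, w6, w7}; []<>(q & p) there: w0:T, w1:T, w2:T, w5:T, w6:T, w7:T. ✓
w6: successors {w0, w2, w3, w4, w6, w7}; []<>(q & p) there: w0:T, w2:T, w3:T, w4:T, w6:T, w7:T. ✓
w7: successors {w0, w1, w3, w4, w7}; []<>(q & p) there: w0:T, w1:T, w3:T, w4:T, w7:T. ✓
Satisfying worlds: {w0, w1, w2, w3, w4, w5, w6, w7}.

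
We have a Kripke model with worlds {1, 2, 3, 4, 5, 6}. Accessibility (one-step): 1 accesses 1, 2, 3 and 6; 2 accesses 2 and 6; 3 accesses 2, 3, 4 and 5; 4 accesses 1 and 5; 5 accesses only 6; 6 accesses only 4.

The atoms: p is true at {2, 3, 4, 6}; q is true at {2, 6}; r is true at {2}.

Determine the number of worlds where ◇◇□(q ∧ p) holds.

5

1: successors {1, 2, 3, 6}; ◇□(q ∧ p) there: 1:T, 2:T, 3:T, 6:F. ✓
2: successors {2, 6}; ◇□(q ∧ p) there: 2:T, 6:F. ✓
3: successors {2, 3, 4, 5}; ◇□(q ∧ p) there: 2:T, 3:T, 4:T, 5:F. ✓
4: successors {1, 5}; ◇□(q ∧ p) there: 1:T, 5:F. ✓
5: successors {6}; ◇□(q ∧ p) there: 6:F. ✗
6: successors {4}; ◇□(q ∧ p) there: 4:T. ✓
Satisfying worlds: {1, 2, 3, 4, 6}.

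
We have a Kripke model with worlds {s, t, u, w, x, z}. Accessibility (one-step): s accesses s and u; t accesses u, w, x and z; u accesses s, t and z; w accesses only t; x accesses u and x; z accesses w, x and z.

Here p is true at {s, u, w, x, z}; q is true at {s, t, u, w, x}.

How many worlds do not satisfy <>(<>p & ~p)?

s: successors {s, u}; <>p & ~p there: s:F, u:F. ✗
t: successors {u, w, x, z}; <>p & ~p there: u:F, w:F, x:F, z:F. ✗
u: successors {s, t, z}; <>p & ~p there: s:F, t:T, z:F. ✓
w: successors {t}; <>p & ~p there: t:T. ✓
x: successors {u, x}; <>p & ~p there: u:F, x:F. ✗
z: successors {w, x, z}; <>p & ~p there: w:F, x:F, z:F. ✗
Satisfying worlds: {u, w}.
So <>(<>p & ~p) fails at the other 4 worlds.

4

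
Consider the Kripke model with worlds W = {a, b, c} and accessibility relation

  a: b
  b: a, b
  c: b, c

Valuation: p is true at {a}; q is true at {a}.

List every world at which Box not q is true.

{a, c}

a: successors {b}; not q there: b:T. ✓
b: successors {a, b}; not q there: a:F, b:T. ✗
c: successors {b, c}; not q there: b:T, c:T. ✓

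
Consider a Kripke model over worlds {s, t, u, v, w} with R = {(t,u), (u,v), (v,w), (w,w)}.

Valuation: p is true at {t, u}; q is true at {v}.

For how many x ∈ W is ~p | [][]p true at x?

s: ~p is T, [][]p is T. ✓
t: ~p is F, [][]p is F. ✗
u: ~p is F, [][]p is F. ✗
v: ~p is T, [][]p is F. ✓
w: ~p is T, [][]p is F. ✓
Satisfying worlds: {s, v, w}.

3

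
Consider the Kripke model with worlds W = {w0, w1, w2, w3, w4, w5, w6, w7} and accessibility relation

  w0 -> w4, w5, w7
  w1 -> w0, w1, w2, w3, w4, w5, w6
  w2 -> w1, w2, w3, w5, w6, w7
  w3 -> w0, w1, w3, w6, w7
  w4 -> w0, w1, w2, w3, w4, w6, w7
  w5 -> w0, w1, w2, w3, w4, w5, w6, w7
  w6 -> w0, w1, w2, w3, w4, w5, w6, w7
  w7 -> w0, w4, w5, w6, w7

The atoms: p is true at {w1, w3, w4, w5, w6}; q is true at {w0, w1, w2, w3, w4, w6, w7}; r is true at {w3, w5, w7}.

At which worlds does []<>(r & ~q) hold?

∅

w0: successors {w4, w5, w7}; <>(r & ~q) there: w4:F, w5:T, w7:T. ✗
w1: successors {w0, w1, w2, w3, w4, w5, w6}; <>(r & ~q) there: w0:T, w1:T, w2:T, w3:F, w4:F, w5:T, w6:T. ✗
w2: successors {w1, w2, w3, w5, w6, w7}; <>(r & ~q) there: w1:T, w2:T, w3:F, w5:T, w6:T, w7:T. ✗
w3: successors {w0, w1, w3, w6, w7}; <>(r & ~q) there: w0:T, w1:T, w3:F, w6:T, w7:T. ✗
w4: successors {w0, w1, w2, w3, w4, w6, w7}; <>(r & ~q) there: w0:T, w1:T, w2:T, w3:F, w4:F, w6:T, w7:T. ✗
w5: successors {w0, w1, w2, w3, w4, w5, w6, w7}; <>(r & ~q) there: w0:T, w1:T, w2:T, w3:F, w4:F, w5:T, w6:T, w7:T. ✗
w6: successors {w0, w1, w2, w3, w4, w5, w6, w7}; <>(r & ~q) there: w0:T, w1:T, w2:T, w3:F, w4:F, w5:T, w6:T, w7:T. ✗
w7: successors {w0, w4, w5, w6, w7}; <>(r & ~q) there: w0:T, w4:F, w5:T, w6:T, w7:T. ✗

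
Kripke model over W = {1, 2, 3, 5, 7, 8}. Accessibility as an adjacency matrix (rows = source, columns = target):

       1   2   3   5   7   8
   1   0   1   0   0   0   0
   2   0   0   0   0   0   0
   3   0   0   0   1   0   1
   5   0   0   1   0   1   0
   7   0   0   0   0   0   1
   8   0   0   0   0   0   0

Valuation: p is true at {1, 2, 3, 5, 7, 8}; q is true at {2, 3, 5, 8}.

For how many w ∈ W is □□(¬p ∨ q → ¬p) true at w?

1: successors {2}; □(¬p ∨ q → ¬p) there: 2:T. ✓
2: no successors, so □□(¬p ∨ q → ¬p) holds vacuously. ✓
3: successors {5, 8}; □(¬p ∨ q → ¬p) there: 5:F, 8:T. ✗
5: successors {3, 7}; □(¬p ∨ q → ¬p) there: 3:F, 7:F. ✗
7: successors {8}; □(¬p ∨ q → ¬p) there: 8:T. ✓
8: no successors, so □□(¬p ∨ q → ¬p) holds vacuously. ✓
Satisfying worlds: {1, 2, 7, 8}.

4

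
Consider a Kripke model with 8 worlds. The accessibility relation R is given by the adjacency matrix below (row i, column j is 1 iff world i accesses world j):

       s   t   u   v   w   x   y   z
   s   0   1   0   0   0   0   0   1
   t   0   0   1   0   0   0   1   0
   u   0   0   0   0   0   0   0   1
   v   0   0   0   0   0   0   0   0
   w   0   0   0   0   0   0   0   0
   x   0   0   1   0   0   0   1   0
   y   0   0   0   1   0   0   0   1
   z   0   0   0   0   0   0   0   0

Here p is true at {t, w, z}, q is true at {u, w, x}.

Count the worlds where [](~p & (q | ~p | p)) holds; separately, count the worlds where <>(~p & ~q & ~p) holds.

For [](~p & (q | ~p | p)):
s: successors {t, z}; ~p & (q | ~p | p) there: t:F, z:F. ✗
t: successors {u, y}; ~p & (q | ~p | p) there: u:T, y:T. ✓
u: successors {z}; ~p & (q | ~p | p) there: z:F. ✗
v: no successors, so [](~p & (q | ~p | p)) holds vacuously. ✓
w: no successors, so [](~p & (q | ~p | p)) holds vacuously. ✓
x: successors {u, y}; ~p & (q | ~p | p) there: u:T, y:T. ✓
y: successors {v, z}; ~p & (q | ~p | p) there: v:T, z:F. ✗
z: no successors, so [](~p & (q | ~p | p)) holds vacuously. ✓
— 5 worlds.
For <>(~p & ~q & ~p):
s: successors {t, z}; ~p & ~q & ~p there: t:F, z:F. ✗
t: successors {u, y}; ~p & ~q & ~p there: u:F, y:T. ✓
u: successors {z}; ~p & ~q & ~p there: z:F. ✗
v: no successors, so <>(~p & ~q & ~p) fails. ✗
w: no successors, so <>(~p & ~q & ~p) fails. ✗
x: successors {u, y}; ~p & ~q & ~p there: u:F, y:T. ✓
y: successors {v, z}; ~p & ~q & ~p there: v:T, z:F. ✓
z: no successors, so <>(~p & ~q & ~p) fails. ✗
— 3 worlds.

5 and 3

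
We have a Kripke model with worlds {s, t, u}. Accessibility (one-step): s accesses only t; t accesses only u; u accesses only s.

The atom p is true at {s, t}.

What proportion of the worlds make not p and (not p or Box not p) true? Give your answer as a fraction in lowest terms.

1/3

s: not p is F, not p or Box not p is F. ✗
t: not p is F, not p or Box not p is T. ✗
u: not p is T, not p or Box not p is T. ✓
That's 1 of 3 worlds, so 1/3.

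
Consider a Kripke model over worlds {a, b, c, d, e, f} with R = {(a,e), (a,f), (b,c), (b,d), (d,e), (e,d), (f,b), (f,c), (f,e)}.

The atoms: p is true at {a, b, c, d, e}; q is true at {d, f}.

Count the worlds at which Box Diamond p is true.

a: successors {e, f}; Diamond p there: e:T, f:T. ✓
b: successors {c, d}; Diamond p there: c:F, d:T. ✗
c: no successors, so Box Diamond p holds vacuously. ✓
d: successors {e}; Diamond p there: e:T. ✓
e: successors {d}; Diamond p there: d:T. ✓
f: successors {b, c, e}; Diamond p there: b:T, c:F, e:T. ✗
Satisfying worlds: {a, c, d, e}.

4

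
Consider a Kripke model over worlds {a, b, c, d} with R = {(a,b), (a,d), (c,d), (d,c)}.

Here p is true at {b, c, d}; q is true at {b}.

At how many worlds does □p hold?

4

a: successors {b, d}; p there: b:T, d:T. ✓
b: no successors, so □p holds vacuously. ✓
c: successors {d}; p there: d:T. ✓
d: successors {c}; p there: c:T. ✓
Satisfying worlds: {a, b, c, d}.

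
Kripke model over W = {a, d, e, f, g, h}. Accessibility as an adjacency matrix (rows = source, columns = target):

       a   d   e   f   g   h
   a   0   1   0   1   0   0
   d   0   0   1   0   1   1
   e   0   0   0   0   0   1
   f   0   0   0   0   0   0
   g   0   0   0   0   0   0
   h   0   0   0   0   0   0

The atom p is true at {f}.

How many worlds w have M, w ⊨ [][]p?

4

a: successors {d, f}; []p there: d:F, f:T. ✗
d: successors {e, g, h}; []p there: e:F, g:T, h:T. ✗
e: successors {h}; []p there: h:T. ✓
f: no successors, so [][]p holds vacuously. ✓
g: no successors, so [][]p holds vacuously. ✓
h: no successors, so [][]p holds vacuously. ✓
Satisfying worlds: {e, f, g, h}.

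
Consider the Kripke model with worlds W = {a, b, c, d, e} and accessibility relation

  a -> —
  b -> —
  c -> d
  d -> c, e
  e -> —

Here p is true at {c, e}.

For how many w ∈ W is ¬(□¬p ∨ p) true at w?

1

a: □¬p ∨ p is T. ✗
b: □¬p ∨ p is T. ✗
c: □¬p ∨ p is T. ✗
d: □¬p ∨ p is F. ✓
e: □¬p ∨ p is T. ✗
Satisfying worlds: {d}.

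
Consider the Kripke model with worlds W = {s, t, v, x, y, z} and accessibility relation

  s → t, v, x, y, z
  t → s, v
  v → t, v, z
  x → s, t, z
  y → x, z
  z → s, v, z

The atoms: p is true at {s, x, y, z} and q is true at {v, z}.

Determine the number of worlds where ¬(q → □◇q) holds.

s: q → □◇q is T. ✗
t: q → □◇q is T. ✗
v: q → □◇q is T. ✗
x: q → □◇q is T. ✗
y: q → □◇q is T. ✗
z: q → □◇q is T. ✗
Satisfying worlds: ∅.

0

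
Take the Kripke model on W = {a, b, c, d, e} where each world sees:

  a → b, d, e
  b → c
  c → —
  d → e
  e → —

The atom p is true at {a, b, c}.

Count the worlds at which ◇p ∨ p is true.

a: ◇p is T, p is T. ✓
b: ◇p is T, p is T. ✓
c: ◇p is F, p is T. ✓
d: ◇p is F, p is F. ✗
e: ◇p is F, p is F. ✗
Satisfying worlds: {a, b, c}.

3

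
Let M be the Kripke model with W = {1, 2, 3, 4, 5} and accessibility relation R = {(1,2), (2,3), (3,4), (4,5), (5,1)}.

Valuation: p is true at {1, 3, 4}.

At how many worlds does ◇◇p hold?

1: successors {2}; ◇p there: 2:T. ✓
2: successors {3}; ◇p there: 3:T. ✓
3: successors {4}; ◇p there: 4:F. ✗
4: successors {5}; ◇p there: 5:T. ✓
5: successors {1}; ◇p there: 1:F. ✗
Satisfying worlds: {1, 2, 4}.

3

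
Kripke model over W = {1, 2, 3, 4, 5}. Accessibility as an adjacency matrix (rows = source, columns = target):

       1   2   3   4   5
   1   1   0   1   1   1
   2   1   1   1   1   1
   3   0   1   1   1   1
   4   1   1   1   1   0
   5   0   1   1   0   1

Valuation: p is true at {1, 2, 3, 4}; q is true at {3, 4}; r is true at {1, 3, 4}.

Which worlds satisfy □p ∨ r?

{1, 3, 4}

1: □p is F, r is T. ✓
2: □p is F, r is F. ✗
3: □p is F, r is T. ✓
4: □p is T, r is T. ✓
5: □p is F, r is F. ✗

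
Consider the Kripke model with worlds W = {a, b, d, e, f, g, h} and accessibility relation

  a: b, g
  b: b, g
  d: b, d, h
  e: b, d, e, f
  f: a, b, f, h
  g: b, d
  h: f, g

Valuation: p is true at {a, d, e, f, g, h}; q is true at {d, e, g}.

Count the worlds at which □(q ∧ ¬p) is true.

0

a: successors {b, g}; q ∧ ¬p there: b:F, g:F. ✗
b: successors {b, g}; q ∧ ¬p there: b:F, g:F. ✗
d: successors {b, d, h}; q ∧ ¬p there: b:F, d:F, h:F. ✗
e: successors {b, d, e, f}; q ∧ ¬p there: b:F, d:F, e:F, f:F. ✗
f: successors {a, b, f, h}; q ∧ ¬p there: a:F, b:F, f:F, h:F. ✗
g: successors {b, d}; q ∧ ¬p there: b:F, d:F. ✗
h: successors {f, g}; q ∧ ¬p there: f:F, g:F. ✗
Satisfying worlds: ∅.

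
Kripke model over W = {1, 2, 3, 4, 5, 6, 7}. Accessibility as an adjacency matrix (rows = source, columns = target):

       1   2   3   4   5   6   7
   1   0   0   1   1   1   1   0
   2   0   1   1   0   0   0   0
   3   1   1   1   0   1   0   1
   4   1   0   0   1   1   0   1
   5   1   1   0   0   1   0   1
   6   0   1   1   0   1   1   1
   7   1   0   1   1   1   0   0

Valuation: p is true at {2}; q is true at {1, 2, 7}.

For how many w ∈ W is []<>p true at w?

1

1: successors {3, 4, 5, 6}; <>p there: 3:T, 4:F, 5:T, 6:T. ✗
2: successors {2, 3}; <>p there: 2:T, 3:T. ✓
3: successors {1, 2, 3, 5, 7}; <>p there: 1:F, 2:T, 3:T, 5:T, 7:F. ✗
4: successors {1, 4, 5, 7}; <>p there: 1:F, 4:F, 5:T, 7:F. ✗
5: successors {1, 2, 5, 7}; <>p there: 1:F, 2:T, 5:T, 7:F. ✗
6: successors {2, 3, 5, 6, 7}; <>p there: 2:T, 3:T, 5:T, 6:T, 7:F. ✗
7: successors {1, 3, 4, 5}; <>p there: 1:F, 3:T, 4:F, 5:T. ✗
Satisfying worlds: {2}.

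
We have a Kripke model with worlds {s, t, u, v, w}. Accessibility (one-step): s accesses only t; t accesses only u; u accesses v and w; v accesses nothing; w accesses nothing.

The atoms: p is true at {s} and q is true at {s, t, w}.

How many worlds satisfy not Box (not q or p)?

s: Box (not q or p) is F. ✓
t: Box (not q or p) is T. ✗
u: Box (not q or p) is F. ✓
v: Box (not q or p) is T. ✗
w: Box (not q or p) is T. ✗
Satisfying worlds: {s, u}.

2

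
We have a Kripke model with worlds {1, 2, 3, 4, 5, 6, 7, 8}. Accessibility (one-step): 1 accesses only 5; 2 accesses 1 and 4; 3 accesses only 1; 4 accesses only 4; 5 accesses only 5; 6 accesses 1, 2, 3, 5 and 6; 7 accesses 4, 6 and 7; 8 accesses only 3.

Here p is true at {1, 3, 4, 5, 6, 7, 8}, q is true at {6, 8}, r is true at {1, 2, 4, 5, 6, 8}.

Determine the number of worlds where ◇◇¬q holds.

1: successors {5}; ◇¬q there: 5:T. ✓
2: successors {1, 4}; ◇¬q there: 1:T, 4:T. ✓
3: successors {1}; ◇¬q there: 1:T. ✓
4: successors {4}; ◇¬q there: 4:T. ✓
5: successors {5}; ◇¬q there: 5:T. ✓
6: successors {1, 2, 3, 5, 6}; ◇¬q there: 1:T, 2:T, 3:T, 5:T, 6:T. ✓
7: successors {4, 6, 7}; ◇¬q there: 4:T, 6:T, 7:T. ✓
8: successors {3}; ◇¬q there: 3:T. ✓
Satisfying worlds: {1, 2, 3, 4, 5, 6, 7, 8}.

8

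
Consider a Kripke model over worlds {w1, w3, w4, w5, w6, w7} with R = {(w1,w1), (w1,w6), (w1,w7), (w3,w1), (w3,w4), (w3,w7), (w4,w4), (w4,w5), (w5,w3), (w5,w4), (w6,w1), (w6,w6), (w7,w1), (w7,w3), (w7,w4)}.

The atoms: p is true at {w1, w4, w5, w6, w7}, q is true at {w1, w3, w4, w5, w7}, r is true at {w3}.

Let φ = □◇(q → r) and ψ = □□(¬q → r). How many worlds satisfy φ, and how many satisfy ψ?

For □◇(q → r):
w1: successors {w1, w6, w7}; ◇(q → r) there: w1:T, w6:T, w7:T. ✓
w3: successors {w1, w4, w7}; ◇(q → r) there: w1:T, w4:F, w7:T. ✗
w4: successors {w4, w5}; ◇(q → r) there: w4:F, w5:T. ✗
w5: successors {w3, w4}; ◇(q → r) there: w3:F, w4:F. ✗
w6: successors {w1, w6}; ◇(q → r) there: w1:T, w6:T. ✓
w7: successors {w1, w3, w4}; ◇(q → r) there: w1:T, w3:F, w4:F. ✗
— 2 worlds.
For □□(¬q → r):
w1: successors {w1, w6, w7}; □(¬q → r) there: w1:F, w6:F, w7:T. ✗
w3: successors {w1, w4, w7}; □(¬q → r) there: w1:F, w4:T, w7:T. ✗
w4: successors {w4, w5}; □(¬q → r) there: w4:T, w5:T. ✓
w5: successors {w3, w4}; □(¬q → r) there: w3:T, w4:T. ✓
w6: successors {w1, w6}; □(¬q → r) there: w1:F, w6:F. ✗
w7: successors {w1, w3, w4}; □(¬q → r) there: w1:F, w3:T, w4:T. ✗
— 2 worlds.

2 and 2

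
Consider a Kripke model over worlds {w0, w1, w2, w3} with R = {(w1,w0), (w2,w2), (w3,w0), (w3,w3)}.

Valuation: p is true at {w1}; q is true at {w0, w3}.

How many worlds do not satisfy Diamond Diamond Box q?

3

w0: no successors, so Diamond Diamond Box q fails. ✗
w1: successors {w0}; Diamond Box q there: w0:F. ✗
w2: successors {w2}; Diamond Box q there: w2:F. ✗
w3: successors {w0, w3}; Diamond Box q there: w0:F, w3:T. ✓
Satisfying worlds: {w3}.
So Diamond Diamond Box q fails at the other 3 worlds.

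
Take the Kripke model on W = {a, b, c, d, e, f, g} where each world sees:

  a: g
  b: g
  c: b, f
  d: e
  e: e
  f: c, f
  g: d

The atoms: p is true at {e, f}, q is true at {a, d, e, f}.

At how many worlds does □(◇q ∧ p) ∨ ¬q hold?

5

a: □(◇q ∧ p) is F, ¬q is F. ✗
b: □(◇q ∧ p) is F, ¬q is T. ✓
c: □(◇q ∧ p) is F, ¬q is T. ✓
d: □(◇q ∧ p) is T, ¬q is F. ✓
e: □(◇q ∧ p) is T, ¬q is F. ✓
f: □(◇q ∧ p) is F, ¬q is F. ✗
g: □(◇q ∧ p) is F, ¬q is T. ✓
Satisfying worlds: {b, c, d, e, g}.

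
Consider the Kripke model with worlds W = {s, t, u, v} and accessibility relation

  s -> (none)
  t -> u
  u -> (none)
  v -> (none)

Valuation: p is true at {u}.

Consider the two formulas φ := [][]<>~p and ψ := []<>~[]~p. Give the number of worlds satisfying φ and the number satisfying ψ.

4 and 3

For [][]<>~p:
s: no successors, so [][]<>~p holds vacuously. ✓
t: successors {u}; []<>~p there: u:T. ✓
u: no successors, so [][]<>~p holds vacuously. ✓
v: no successors, so [][]<>~p holds vacuously. ✓
— 4 worlds.
For []<>~[]~p:
s: no successors, so []<>~[]~p holds vacuously. ✓
t: successors {u}; <>~[]~p there: u:F. ✗
u: no successors, so []<>~[]~p holds vacuously. ✓
v: no successors, so []<>~[]~p holds vacuously. ✓
— 3 worlds.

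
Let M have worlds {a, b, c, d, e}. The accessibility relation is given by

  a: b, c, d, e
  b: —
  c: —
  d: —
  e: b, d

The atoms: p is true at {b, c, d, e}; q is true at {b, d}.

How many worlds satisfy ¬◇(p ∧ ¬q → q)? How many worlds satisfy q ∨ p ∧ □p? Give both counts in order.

For ¬◇(p ∧ ¬q → q):
a: ◇(p ∧ ¬q → q) is T. ✗
b: ◇(p ∧ ¬q → q) is F. ✓
c: ◇(p ∧ ¬q → q) is F. ✓
d: ◇(p ∧ ¬q → q) is F. ✓
e: ◇(p ∧ ¬q → q) is T. ✗
— 3 worlds.
For q ∨ p ∧ □p:
a: q is F, p ∧ □p is F. ✗
b: q is T, p ∧ □p is T. ✓
c: q is F, p ∧ □p is T. ✓
d: q is T, p ∧ □p is T. ✓
e: q is F, p ∧ □p is T. ✓
— 4 worlds.

3 and 4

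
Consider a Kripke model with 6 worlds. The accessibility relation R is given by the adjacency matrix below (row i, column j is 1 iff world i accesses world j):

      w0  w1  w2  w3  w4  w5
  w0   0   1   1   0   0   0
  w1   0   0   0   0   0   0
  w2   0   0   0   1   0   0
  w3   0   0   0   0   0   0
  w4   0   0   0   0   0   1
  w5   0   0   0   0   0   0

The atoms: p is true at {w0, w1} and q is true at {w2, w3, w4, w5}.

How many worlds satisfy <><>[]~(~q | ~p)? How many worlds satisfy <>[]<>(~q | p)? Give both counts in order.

1 and 3

For <><>[]~(~q | ~p):
w0: successors {w1, w2}; <>[]~(~q | ~p) there: w1:F, w2:T. ✓
w1: no successors, so <><>[]~(~q | ~p) fails. ✗
w2: successors {w3}; <>[]~(~q | ~p) there: w3:F. ✗
w3: no successors, so <><>[]~(~q | ~p) fails. ✗
w4: successors {w5}; <>[]~(~q | ~p) there: w5:F. ✗
w5: no successors, so <><>[]~(~q | ~p) fails. ✗
— 1 world.
For <>[]<>(~q | p):
w0: successors {w1, w2}; []<>(~q | p) there: w1:T, w2:F. ✓
w1: no successors, so <>[]<>(~q | p) fails. ✗
w2: successors {w3}; []<>(~q | p) there: w3:T. ✓
w3: no successors, so <>[]<>(~q | p) fails. ✗
w4: successors {w5}; []<>(~q | p) there: w5:T. ✓
w5: no successors, so <>[]<>(~q | p) fails. ✗
— 3 worlds.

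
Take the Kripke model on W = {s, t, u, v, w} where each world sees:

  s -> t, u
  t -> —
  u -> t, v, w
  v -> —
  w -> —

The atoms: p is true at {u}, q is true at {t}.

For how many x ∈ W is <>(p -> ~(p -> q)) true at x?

2

s: successors {t, u}; p -> ~(p -> q) there: t:T, u:T. ✓
t: no successors, so <>(p -> ~(p -> q)) fails. ✗
u: successors {t, v, w}; p -> ~(p -> q) there: t:T, v:T, w:T. ✓
v: no successors, so <>(p -> ~(p -> q)) fails. ✗
w: no successors, so <>(p -> ~(p -> q)) fails. ✗
Satisfying worlds: {s, u}.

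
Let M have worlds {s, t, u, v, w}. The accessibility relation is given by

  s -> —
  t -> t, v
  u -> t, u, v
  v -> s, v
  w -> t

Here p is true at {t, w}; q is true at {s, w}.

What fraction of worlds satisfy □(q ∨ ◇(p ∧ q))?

1/5

s: no successors, so □(q ∨ ◇(p ∧ q)) holds vacuously. ✓
t: successors {t, v}; q ∨ ◇(p ∧ q) there: t:F, v:F. ✗
u: successors {t, u, v}; q ∨ ◇(p ∧ q) there: t:F, u:F, v:F. ✗
v: successors {s, v}; q ∨ ◇(p ∧ q) there: s:T, v:F. ✗
w: successors {t}; q ∨ ◇(p ∧ q) there: t:F. ✗
That's 1 of 5 worlds, so 1/5.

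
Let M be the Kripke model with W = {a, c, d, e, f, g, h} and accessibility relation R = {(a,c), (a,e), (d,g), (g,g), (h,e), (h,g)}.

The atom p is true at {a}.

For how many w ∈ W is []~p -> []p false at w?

4

a: []~p is T, []p is F. ✗
c: []~p is T, []p is T. ✓
d: []~p is T, []p is F. ✗
e: []~p is T, []p is T. ✓
f: []~p is T, []p is T. ✓
g: []~p is T, []p is F. ✗
h: []~p is T, []p is F. ✗
Satisfying worlds: {c, e, f}.
So []~p -> []p fails at the other 4 worlds.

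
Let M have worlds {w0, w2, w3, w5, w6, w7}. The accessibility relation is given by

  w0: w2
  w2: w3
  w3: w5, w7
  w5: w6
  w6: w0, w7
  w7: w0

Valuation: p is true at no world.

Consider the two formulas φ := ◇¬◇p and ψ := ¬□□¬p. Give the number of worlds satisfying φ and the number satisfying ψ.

6 and 0

For ◇¬◇p:
w0: successors {w2}; ¬◇p there: w2:T. ✓
w2: successors {w3}; ¬◇p there: w3:T. ✓
w3: successors {w5, w7}; ¬◇p there: w5:T, w7:T. ✓
w5: successors {w6}; ¬◇p there: w6:T. ✓
w6: successors {w0, w7}; ¬◇p there: w0:T, w7:T. ✓
w7: successors {w0}; ¬◇p there: w0:T. ✓
— 6 worlds.
For ¬□□¬p:
w0: □□¬p is T. ✗
w2: □□¬p is T. ✗
w3: □□¬p is T. ✗
w5: □□¬p is T. ✗
w6: □□¬p is T. ✗
w7: □□¬p is T. ✗
— 0 worlds.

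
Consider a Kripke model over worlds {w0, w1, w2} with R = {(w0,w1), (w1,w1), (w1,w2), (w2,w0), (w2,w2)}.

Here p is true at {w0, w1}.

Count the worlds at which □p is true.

1

w0: successors {w1}; p there: w1:T. ✓
w1: successors {w1, w2}; p there: w1:T, w2:F. ✗
w2: successors {w0, w2}; p there: w0:T, w2:F. ✗
Satisfying worlds: {w0}.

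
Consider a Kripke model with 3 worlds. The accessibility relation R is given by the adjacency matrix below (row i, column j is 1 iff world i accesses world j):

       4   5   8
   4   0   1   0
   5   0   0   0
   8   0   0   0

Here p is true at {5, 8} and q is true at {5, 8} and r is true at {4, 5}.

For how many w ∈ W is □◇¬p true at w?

4: successors {5}; ◇¬p there: 5:F. ✗
5: no successors, so □◇¬p holds vacuously. ✓
8: no successors, so □◇¬p holds vacuously. ✓
Satisfying worlds: {5, 8}.

2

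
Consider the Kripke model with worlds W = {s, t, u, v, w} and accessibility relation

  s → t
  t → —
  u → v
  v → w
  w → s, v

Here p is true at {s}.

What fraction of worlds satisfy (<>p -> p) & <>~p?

3/5

s: <>p -> p is T, <>~p is T. ✓
t: <>p -> p is T, <>~p is F. ✗
u: <>p -> p is T, <>~p is T. ✓
v: <>p -> p is T, <>~p is T. ✓
w: <>p -> p is F, <>~p is T. ✗
That's 3 of 5 worlds, so 3/5.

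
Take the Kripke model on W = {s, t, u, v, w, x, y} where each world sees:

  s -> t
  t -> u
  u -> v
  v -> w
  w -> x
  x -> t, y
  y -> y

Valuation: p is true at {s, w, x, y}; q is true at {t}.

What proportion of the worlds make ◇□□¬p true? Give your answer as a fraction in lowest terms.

s: successors {t}; □□¬p there: t:T. ✓
t: successors {u}; □□¬p there: u:F. ✗
u: successors {v}; □□¬p there: v:F. ✗
v: successors {w}; □□¬p there: w:F. ✗
w: successors {x}; □□¬p there: x:F. ✗
x: successors {t, y}; □□¬p there: t:T, y:F. ✓
y: successors {y}; □□¬p there: y:F. ✗
That's 2 of 7 worlds, so 2/7.

2/7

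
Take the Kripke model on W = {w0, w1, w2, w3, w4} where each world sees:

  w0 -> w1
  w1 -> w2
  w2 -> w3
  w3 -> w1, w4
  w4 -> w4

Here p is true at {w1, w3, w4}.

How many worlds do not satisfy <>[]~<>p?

w0: successors {w1}; []~<>p there: w1:F. ✗
w1: successors {w2}; []~<>p there: w2:F. ✗
w2: successors {w3}; []~<>p there: w3:F. ✗
w3: successors {w1, w4}; []~<>p there: w1:F, w4:F. ✗
w4: successors {w4}; []~<>p there: w4:F. ✗
Satisfying worlds: ∅.
So <>[]~<>p fails at the other 5 worlds.

5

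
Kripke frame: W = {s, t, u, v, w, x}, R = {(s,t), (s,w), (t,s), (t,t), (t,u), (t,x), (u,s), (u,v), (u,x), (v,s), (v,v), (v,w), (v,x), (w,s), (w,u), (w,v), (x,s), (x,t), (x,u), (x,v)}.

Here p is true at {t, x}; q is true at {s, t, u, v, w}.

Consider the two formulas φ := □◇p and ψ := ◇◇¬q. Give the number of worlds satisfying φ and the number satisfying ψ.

For □◇p:
s: successors {t, w}; ◇p there: t:T, w:F. ✗
t: successors {s, t, u, x}; ◇p there: s:T, t:T, u:T, x:T. ✓
u: successors {s, v, x}; ◇p there: s:T, v:T, x:T. ✓
v: successors {s, v, w, x}; ◇p there: s:T, v:T, w:F, x:T. ✗
w: successors {s, u, v}; ◇p there: s:T, u:T, v:T. ✓
x: successors {s, t, u, v}; ◇p there: s:T, t:T, u:T, v:T. ✓
— 4 worlds.
For ◇◇¬q:
s: successors {t, w}; ◇¬q there: t:T, w:F. ✓
t: successors {s, t, u, x}; ◇¬q there: s:F, t:T, u:T, x:F. ✓
u: successors {s, v, x}; ◇¬q there: s:F, v:T, x:F. ✓
v: successors {s, v, w, x}; ◇¬q there: s:F, v:T, w:F, x:F. ✓
w: successors {s, u, v}; ◇¬q there: s:F, u:T, v:T. ✓
x: successors {s, t, u, v}; ◇¬q there: s:F, t:T, u:T, v:T. ✓
— 6 worlds.

4 and 6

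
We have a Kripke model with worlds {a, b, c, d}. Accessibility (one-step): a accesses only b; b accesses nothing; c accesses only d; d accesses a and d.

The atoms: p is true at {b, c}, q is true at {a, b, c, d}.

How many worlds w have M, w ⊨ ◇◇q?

a: successors {b}; ◇q there: b:F. ✗
b: no successors, so ◇◇q fails. ✗
c: successors {d}; ◇q there: d:T. ✓
d: successors {a, d}; ◇q there: a:T, d:T. ✓
Satisfying worlds: {c, d}.

2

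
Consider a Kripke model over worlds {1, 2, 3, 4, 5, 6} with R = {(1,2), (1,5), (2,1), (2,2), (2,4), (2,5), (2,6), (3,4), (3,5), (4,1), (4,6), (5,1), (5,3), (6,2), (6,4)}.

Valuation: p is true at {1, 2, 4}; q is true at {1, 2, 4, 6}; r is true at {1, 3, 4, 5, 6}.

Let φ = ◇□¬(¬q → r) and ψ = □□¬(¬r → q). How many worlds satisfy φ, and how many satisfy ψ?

For ◇□¬(¬q → r):
1: successors {2, 5}; □¬(¬q → r) there: 2:F, 5:F. ✗
2: successors {1, 2, 4, 5, 6}; □¬(¬q → r) there: 1:F, 2:F, 4:F, 5:F, 6:F. ✗
3: successors {4, 5}; □¬(¬q → r) there: 4:F, 5:F. ✗
4: successors {1, 6}; □¬(¬q → r) there: 1:F, 6:F. ✗
5: successors {1, 3}; □¬(¬q → r) there: 1:F, 3:F. ✗
6: successors {2, 4}; □¬(¬q → r) there: 2:F, 4:F. ✗
— 0 worlds.
For □□¬(¬r → q):
1: successors {2, 5}; □¬(¬r → q) there: 2:F, 5:F. ✗
2: successors {1, 2, 4, 5, 6}; □¬(¬r → q) there: 1:F, 2:F, 4:F, 5:F, 6:F. ✗
3: successors {4, 5}; □¬(¬r → q) there: 4:F, 5:F. ✗
4: successors {1, 6}; □¬(¬r → q) there: 1:F, 6:F. ✗
5: successors {1, 3}; □¬(¬r → q) there: 1:F, 3:F. ✗
6: successors {2, 4}; □¬(¬r → q) there: 2:F, 4:F. ✗
— 0 worlds.

0 and 0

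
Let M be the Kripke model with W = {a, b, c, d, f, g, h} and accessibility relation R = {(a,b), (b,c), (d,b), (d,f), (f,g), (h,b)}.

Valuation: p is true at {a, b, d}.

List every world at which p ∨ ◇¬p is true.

{a, b, d, f}

a: p is T, ◇¬p is F. ✓
b: p is T, ◇¬p is T. ✓
c: p is F, ◇¬p is F. ✗
d: p is T, ◇¬p is T. ✓
f: p is F, ◇¬p is T. ✓
g: p is F, ◇¬p is F. ✗
h: p is F, ◇¬p is F. ✗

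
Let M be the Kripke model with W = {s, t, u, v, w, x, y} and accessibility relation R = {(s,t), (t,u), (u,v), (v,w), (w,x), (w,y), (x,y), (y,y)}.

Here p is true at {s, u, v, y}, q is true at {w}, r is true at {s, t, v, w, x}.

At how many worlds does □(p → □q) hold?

s: successors {t}; p → □q there: t:T. ✓
t: successors {u}; p → □q there: u:F. ✗
u: successors {v}; p → □q there: v:T. ✓
v: successors {w}; p → □q there: w:T. ✓
w: successors {x, y}; p → □q there: x:T, y:F. ✗
x: successors {y}; p → □q there: y:F. ✗
y: successors {y}; p → □q there: y:F. ✗
Satisfying worlds: {s, u, v}.

3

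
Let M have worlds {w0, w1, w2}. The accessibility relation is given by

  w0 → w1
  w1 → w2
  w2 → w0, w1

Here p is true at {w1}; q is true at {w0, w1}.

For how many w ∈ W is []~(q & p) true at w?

1

w0: successors {w1}; ~(q & p) there: w1:F. ✗
w1: successors {w2}; ~(q & p) there: w2:T. ✓
w2: successors {w0, w1}; ~(q & p) there: w0:T, w1:F. ✗
Satisfying worlds: {w1}.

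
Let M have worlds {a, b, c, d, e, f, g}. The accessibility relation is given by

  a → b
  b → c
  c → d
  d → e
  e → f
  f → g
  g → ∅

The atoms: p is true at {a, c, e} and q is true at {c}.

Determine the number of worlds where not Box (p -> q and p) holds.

a: Box (p -> q and p) is T. ✗
b: Box (p -> q and p) is T. ✗
c: Box (p -> q and p) is T. ✗
d: Box (p -> q and p) is F. ✓
e: Box (p -> q and p) is T. ✗
f: Box (p -> q and p) is T. ✗
g: Box (p -> q and p) is T. ✗
Satisfying worlds: {d}.

1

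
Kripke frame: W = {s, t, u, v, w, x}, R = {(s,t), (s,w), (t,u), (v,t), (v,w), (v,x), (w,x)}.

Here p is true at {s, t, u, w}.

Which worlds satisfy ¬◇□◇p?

s: ◇□◇p is F. ✓
t: ◇□◇p is T. ✗
u: ◇□◇p is F. ✓
v: ◇□◇p is T. ✗
w: ◇□◇p is T. ✗
x: ◇□◇p is F. ✓

{s, u, x}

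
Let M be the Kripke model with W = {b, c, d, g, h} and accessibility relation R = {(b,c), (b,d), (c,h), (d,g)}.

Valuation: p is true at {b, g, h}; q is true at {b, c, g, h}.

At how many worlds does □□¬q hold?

4

b: successors {c, d}; □¬q there: c:F, d:F. ✗
c: successors {h}; □¬q there: h:T. ✓
d: successors {g}; □¬q there: g:T. ✓
g: no successors, so □□¬q holds vacuously. ✓
h: no successors, so □□¬q holds vacuously. ✓
Satisfying worlds: {c, d, g, h}.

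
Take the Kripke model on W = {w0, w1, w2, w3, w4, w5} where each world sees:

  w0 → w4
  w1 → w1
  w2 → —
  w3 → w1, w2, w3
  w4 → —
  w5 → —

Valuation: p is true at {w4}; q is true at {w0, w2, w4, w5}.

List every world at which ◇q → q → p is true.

w0: ◇q is T, q → p is F. ✗
w1: ◇q is F, q → p is T. ✓
w2: ◇q is F, q → p is F. ✓
w3: ◇q is T, q → p is T. ✓
w4: ◇q is F, q → p is T. ✓
w5: ◇q is F, q → p is F. ✓

{w1, w2, w3, w4, w5}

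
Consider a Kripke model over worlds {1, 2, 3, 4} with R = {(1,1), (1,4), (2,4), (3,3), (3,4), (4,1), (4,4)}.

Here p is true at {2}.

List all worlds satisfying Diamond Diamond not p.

{1, 2, 3, 4}

1: successors {1, 4}; Diamond not p there: 1:T, 4:T. ✓
2: successors {4}; Diamond not p there: 4:T. ✓
3: successors {3, 4}; Diamond not p there: 3:T, 4:T. ✓
4: successors {1, 4}; Diamond not p there: 1:T, 4:T. ✓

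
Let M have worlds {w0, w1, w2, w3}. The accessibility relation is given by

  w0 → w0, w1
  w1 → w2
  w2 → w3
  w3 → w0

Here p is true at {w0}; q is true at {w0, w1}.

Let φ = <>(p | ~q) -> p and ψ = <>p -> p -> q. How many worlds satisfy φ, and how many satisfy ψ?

1 and 4

For <>(p | ~q) -> p:
w0: <>(p | ~q) is T, p is T. ✓
w1: <>(p | ~q) is T, p is F. ✗
w2: <>(p | ~q) is T, p is F. ✗
w3: <>(p | ~q) is T, p is F. ✗
— 1 world.
For <>p -> p -> q:
w0: <>p is T, p -> q is T. ✓
w1: <>p is F, p -> q is T. ✓
w2: <>p is F, p -> q is T. ✓
w3: <>p is T, p -> q is T. ✓
— 4 worlds.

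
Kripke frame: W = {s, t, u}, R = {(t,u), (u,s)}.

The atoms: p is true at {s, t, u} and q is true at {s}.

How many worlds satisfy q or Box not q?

2

s: q is T, Box not q is T. ✓
t: q is F, Box not q is T. ✓
u: q is F, Box not q is F. ✗
Satisfying worlds: {s, t}.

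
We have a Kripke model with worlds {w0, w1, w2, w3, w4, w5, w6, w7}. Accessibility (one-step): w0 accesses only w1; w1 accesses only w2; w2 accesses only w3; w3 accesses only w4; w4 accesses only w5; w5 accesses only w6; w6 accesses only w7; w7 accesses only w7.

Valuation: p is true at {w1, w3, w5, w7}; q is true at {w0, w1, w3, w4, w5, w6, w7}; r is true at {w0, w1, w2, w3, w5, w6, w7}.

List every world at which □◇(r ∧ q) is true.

w0: successors {w1}; ◇(r ∧ q) there: w1:F. ✗
w1: successors {w2}; ◇(r ∧ q) there: w2:T. ✓
w2: successors {w3}; ◇(r ∧ q) there: w3:F. ✗
w3: successors {w4}; ◇(r ∧ q) there: w4:T. ✓
w4: successors {w5}; ◇(r ∧ q) there: w5:T. ✓
w5: successors {w6}; ◇(r ∧ q) there: w6:T. ✓
w6: successors {w7}; ◇(r ∧ q) there: w7:T. ✓
w7: successors {w7}; ◇(r ∧ q) there: w7:T. ✓

{w1, w3, w4, w5, w6, w7}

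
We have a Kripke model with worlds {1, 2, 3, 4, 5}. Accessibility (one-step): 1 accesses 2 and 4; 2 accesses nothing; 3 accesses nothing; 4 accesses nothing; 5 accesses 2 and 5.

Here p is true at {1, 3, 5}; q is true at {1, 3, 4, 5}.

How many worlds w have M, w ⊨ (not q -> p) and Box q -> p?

4

1: (not q -> p) and Box q is F, p is T. ✓
2: (not q -> p) and Box q is F, p is F. ✓
3: (not q -> p) and Box q is T, p is T. ✓
4: (not q -> p) and Box q is T, p is F. ✗
5: (not q -> p) and Box q is F, p is T. ✓
Satisfying worlds: {1, 2, 3, 5}.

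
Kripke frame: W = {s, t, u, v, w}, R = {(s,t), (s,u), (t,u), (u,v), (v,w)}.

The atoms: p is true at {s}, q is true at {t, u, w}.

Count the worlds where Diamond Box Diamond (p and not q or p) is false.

s: successors {t, u}; Box Diamond (p and not q or p) there: t:F, u:F. ✗
t: successors {u}; Box Diamond (p and not q or p) there: u:F. ✗
u: successors {v}; Box Diamond (p and not q or p) there: v:F. ✗
v: successors {w}; Box Diamond (p and not q or p) there: w:T. ✓
w: no successors, so Diamond Box Diamond (p and not q or p) fails. ✗
Satisfying worlds: {v}.
So Diamond Box Diamond (p and not q or p) fails at the other 4 worlds.

4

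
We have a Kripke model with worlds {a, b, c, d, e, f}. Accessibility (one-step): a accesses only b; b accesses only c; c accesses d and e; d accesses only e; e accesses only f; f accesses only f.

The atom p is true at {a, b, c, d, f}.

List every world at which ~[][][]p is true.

a: [][][]p is F. ✓
b: [][][]p is F. ✓
c: [][][]p is T. ✗
d: [][][]p is T. ✗
e: [][][]p is T. ✗
f: [][][]p is T. ✗

{a, b}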